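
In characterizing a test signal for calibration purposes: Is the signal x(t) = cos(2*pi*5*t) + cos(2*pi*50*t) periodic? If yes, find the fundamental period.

f1 = 5 Hz, f2 = 50 Hz
Period T1 = 1/5, T2 = 1/50
Ratio T1/T2 = 50/5, which is rational.
The signal is periodic with fundamental period T = 1/GCD(5,50) = 1/5 s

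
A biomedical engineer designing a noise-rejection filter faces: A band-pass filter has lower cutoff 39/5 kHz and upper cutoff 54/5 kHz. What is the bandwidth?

Bandwidth = f_high - f_low
= 54/5 kHz - 39/5 kHz = 3 kHz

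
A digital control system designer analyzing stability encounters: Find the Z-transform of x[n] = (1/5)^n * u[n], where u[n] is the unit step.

The Z-transform of a^n * u[n] is z/(z-a) for |z| > |a|.
Here a = 1/5, so X(z) = z/(z - (1/5)) = 5z/(5z - 1)
ROC: |z| > 1/5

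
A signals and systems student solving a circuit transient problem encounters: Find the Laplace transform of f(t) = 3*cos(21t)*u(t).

Standard pair: cos(wt)*u(t) <-> s/(s^2+w^2)
With w = 21: L{3*cos(21t)*u(t)} = 3s/(s^2+441)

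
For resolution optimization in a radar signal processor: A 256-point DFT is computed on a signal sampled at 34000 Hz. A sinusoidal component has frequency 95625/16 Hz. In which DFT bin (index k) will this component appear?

DFT frequency resolution = f_s/N = 34000/256 = 2125/16 Hz
Bin index k = f_signal / resolution = 95625/16 / 2125/16 = 45
The signal frequency 95625/16 Hz falls in DFT bin k = 45.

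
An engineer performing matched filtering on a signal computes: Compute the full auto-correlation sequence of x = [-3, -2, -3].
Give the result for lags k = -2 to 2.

r_xx[k] = sum_m x[m]*x[m+k], indexed from 0, for k = -2 to 2:
  r_xx[-2] = x[2]*x[0] = 9
  r_xx[-1] = x[1]*x[0] + x[2]*x[1] = 12
  r_xx[0] = x[0]*x[0] + x[1]*x[1] + x[2]*x[2] = 22
  r_xx[1] = x[0]*x[1] + x[1]*x[2] = 12
  r_xx[2] = x[0]*x[2] = 9
r_xx = [9, 12, 22, 12, 9]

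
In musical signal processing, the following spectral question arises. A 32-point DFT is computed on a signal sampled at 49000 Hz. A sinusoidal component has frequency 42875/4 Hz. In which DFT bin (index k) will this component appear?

DFT frequency resolution = f_s/N = 49000/32 = 6125/4 Hz
Bin index k = f_signal / resolution = 42875/4 / 6125/4 = 7
The signal frequency 42875/4 Hz falls in DFT bin k = 7.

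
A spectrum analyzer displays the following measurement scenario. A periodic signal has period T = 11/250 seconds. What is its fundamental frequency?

The fundamental frequency is the reciprocal of the period.
f = 1/T = 1/(11/250) = 250/11 Hz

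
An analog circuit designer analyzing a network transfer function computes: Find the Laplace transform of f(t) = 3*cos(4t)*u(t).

Standard pair: cos(wt)*u(t) <-> s/(s^2+w^2)
With w = 4: L{3*cos(4t)*u(t)} = 3s/(s^2+16)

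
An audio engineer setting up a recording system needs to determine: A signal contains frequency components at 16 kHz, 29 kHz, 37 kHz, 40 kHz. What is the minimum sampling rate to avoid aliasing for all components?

The highest frequency component is f_max = 40 kHz.
Nyquist rate = 2 * f_max = 2 * 40 kHz = 80 kHz.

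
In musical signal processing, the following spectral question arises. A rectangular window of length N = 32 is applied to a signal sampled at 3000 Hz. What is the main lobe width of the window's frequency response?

For a rectangular window of length N,
the main lobe width in frequency is 2*f_s/N.
= 2*3000/32 = 375/2 Hz
This determines the minimum frequency separation for resolving two sinusoids.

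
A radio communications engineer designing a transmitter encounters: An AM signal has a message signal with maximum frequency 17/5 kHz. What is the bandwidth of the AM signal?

In AM (double-sideband), the bandwidth is twice the message frequency.
BW = 2 * f_m = 2 * 17/5 kHz = 34/5 kHz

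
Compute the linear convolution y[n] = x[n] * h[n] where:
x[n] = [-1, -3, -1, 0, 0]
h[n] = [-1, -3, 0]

y[n] = sum_k x[k]*h[n-k]. Output length = len(x) + len(h) - 1 = 5 + 3 - 1 = 7.
y[0] = -1*-1 = 1
y[1] = -3*-1 + -1*-3 = 6
y[2] = -1*-1 + -3*-3 + -1*0 = 10
y[3] = 0*-1 + -1*-3 + -3*0 = 3
y[4] = 0*-1 + 0*-3 + -1*0 = 0
y[5] = 0*-3 + 0*0 = 0
y[6] = 0*0 = 0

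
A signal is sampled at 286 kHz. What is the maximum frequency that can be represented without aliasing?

The maximum frequency that can be represented without aliasing
is the Nyquist frequency: f_max = f_s / 2 = 286 kHz / 2 = 143 kHz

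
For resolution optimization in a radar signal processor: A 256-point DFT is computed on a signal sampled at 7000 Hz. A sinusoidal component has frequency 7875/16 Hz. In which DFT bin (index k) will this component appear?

DFT frequency resolution = f_s/N = 7000/256 = 875/32 Hz
Bin index k = f_signal / resolution = 7875/16 / 875/32 = 18
The signal frequency 7875/16 Hz falls in DFT bin k = 18.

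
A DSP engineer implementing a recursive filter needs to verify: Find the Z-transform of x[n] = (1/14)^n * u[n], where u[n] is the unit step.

The Z-transform of a^n * u[n] is z/(z-a) for |z| > |a|.
Here a = 1/14, so X(z) = z/(z - (1/14)) = 14z/(14z - 1)
ROC: |z| > 1/14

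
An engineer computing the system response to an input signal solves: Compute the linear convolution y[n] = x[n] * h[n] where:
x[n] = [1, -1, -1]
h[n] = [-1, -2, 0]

y[n] = sum_k x[k]*h[n-k]. Output length = len(x) + len(h) - 1 = 3 + 3 - 1 = 5.
y[0] = 1*-1 = -1
y[1] = -1*-1 + 1*-2 = -1
y[2] = -1*-1 + -1*-2 + 1*0 = 3
y[3] = -1*-2 + -1*0 = 2
y[4] = -1*0 = 0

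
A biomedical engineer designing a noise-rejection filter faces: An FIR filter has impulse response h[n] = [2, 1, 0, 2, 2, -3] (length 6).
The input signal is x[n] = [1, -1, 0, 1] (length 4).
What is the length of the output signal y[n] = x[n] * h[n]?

For linear convolution, the output length is:
len(y) = len(x) + len(h) - 1 = 4 + 6 - 1 = 9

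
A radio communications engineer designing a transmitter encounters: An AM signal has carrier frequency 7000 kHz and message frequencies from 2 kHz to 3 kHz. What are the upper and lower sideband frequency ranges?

Upper sideband (USB) = fc + [fm_low, fm_high] = 7000 + [2, 3] = [7002, 7003] kHz
Lower sideband (LSB) = fc - [fm_high, fm_low] = 7000 - [3, 2] = [6997, 6998] kHz
Total occupied spectrum: 6997 kHz to 7003 kHz (plus carrier at 7000 kHz)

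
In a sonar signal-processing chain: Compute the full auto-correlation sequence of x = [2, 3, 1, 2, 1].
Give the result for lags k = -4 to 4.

r_xx[k] = sum_m x[m]*x[m+k], indexed from 0, for k = -4 to 4:
  r_xx[-4] = x[4]*x[0] = 2
  r_xx[-3] = x[3]*x[0] + x[4]*x[1] = 7
  r_xx[-2] = x[2]*x[0] + x[3]*x[1] + x[4]*x[2] = 9
  r_xx[-1] = x[1]*x[0] + x[2]*x[1] + x[3]*x[2] + x[4]*x[3] = 13
  r_xx[0] = x[0]*x[0] + x[1]*x[1] + x[2]*x[2] + x[3]*x[3] + x[4]*x[4] = 19
  r_xx[1] = x[0]*x[1] + x[1]*x[2] + x[2]*x[3] + x[3]*x[4] = 13
  r_xx[2] = x[0]*x[2] + x[1]*x[3] + x[2]*x[4] = 9
  r_xx[3] = x[0]*x[3] + x[1]*x[4] = 7
  r_xx[4] = x[0]*x[4] = 2
r_xx = [2, 7, 9, 13, 19, 13, 9, 7, 2]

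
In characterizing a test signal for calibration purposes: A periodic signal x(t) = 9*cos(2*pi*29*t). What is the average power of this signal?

Average power of A*cos(wt) is A^2/2.
P = 9^2 / 2 = 81/2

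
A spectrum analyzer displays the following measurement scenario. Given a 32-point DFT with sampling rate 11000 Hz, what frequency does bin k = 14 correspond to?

The frequency of DFT bin k is: f_k = k * f_s / N
f_14 = 14 * 11000 / 32 = 9625/2 Hz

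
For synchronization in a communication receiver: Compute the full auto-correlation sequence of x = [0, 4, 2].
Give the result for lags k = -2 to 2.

r_xx[k] = sum_m x[m]*x[m+k], indexed from 0, for k = -2 to 2:
  r_xx[-2] = x[2]*x[0] = 0
  r_xx[-1] = x[1]*x[0] + x[2]*x[1] = 8
  r_xx[0] = x[0]*x[0] + x[1]*x[1] + x[2]*x[2] = 20
  r_xx[1] = x[0]*x[1] + x[1]*x[2] = 8
  r_xx[2] = x[0]*x[2] = 0
r_xx = [0, 8, 20, 8, 0]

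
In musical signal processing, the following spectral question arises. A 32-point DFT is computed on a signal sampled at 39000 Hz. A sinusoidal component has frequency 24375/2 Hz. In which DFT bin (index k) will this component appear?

DFT frequency resolution = f_s/N = 39000/32 = 4875/4 Hz
Bin index k = f_signal / resolution = 24375/2 / 4875/4 = 10
The signal frequency 24375/2 Hz falls in DFT bin k = 10.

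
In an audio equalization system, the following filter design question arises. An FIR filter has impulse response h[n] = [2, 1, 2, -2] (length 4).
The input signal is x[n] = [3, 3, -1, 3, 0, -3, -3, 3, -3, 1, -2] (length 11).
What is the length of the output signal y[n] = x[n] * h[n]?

For linear convolution, the output length is:
len(y) = len(x) + len(h) - 1 = 11 + 4 - 1 = 14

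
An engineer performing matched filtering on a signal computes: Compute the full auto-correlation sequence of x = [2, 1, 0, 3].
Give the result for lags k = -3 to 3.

r_xx[k] = sum_m x[m]*x[m+k], indexed from 0, for k = -3 to 3:
  r_xx[-3] = x[3]*x[0] = 6
  r_xx[-2] = x[2]*x[0] + x[3]*x[1] = 3
  r_xx[-1] = x[1]*x[0] + x[2]*x[1] + x[3]*x[2] = 2
  r_xx[0] = x[0]*x[0] + x[1]*x[1] + x[2]*x[2] + x[3]*x[3] = 14
  r_xx[1] = x[0]*x[1] + x[1]*x[2] + x[2]*x[3] = 2
  r_xx[2] = x[0]*x[2] + x[1]*x[3] = 3
  r_xx[3] = x[0]*x[3] = 6
r_xx = [6, 3, 2, 14, 2, 3, 6]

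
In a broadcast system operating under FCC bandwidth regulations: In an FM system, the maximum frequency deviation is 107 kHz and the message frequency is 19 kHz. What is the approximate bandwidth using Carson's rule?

Carson's rule: BW = 2*(delta_f + f_m)
= 2*(107 + 19) kHz = 252 kHz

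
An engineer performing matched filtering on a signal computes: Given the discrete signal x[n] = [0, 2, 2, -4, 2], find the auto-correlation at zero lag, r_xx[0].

The auto-correlation at zero lag r_xx[0] equals the signal energy.
r_xx[0] = sum of x[n]^2 = 0^2 + 2^2 + 2^2 + (-4)^2 + 2^2
= 0 + 4 + 4 + 16 + 4 = 28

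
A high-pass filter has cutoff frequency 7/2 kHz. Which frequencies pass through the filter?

A high-pass filter passes all frequencies above the cutoff frequency 7/2 kHz and attenuates lower frequencies.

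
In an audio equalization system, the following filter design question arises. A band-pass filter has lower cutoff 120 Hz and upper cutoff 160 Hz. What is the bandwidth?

Bandwidth = f_high - f_low
= 160 Hz - 120 Hz = 40 Hz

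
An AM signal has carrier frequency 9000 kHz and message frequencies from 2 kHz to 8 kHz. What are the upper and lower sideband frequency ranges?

Upper sideband (USB) = fc + [fm_low, fm_high] = 9000 + [2, 8] = [9002, 9008] kHz
Lower sideband (LSB) = fc - [fm_high, fm_low] = 9000 - [8, 2] = [8992, 8998] kHz
Total occupied spectrum: 8992 kHz to 9008 kHz (plus carrier at 9000 kHz)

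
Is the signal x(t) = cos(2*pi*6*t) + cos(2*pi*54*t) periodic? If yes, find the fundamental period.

f1 = 6 Hz, f2 = 54 Hz
Period T1 = 1/6, T2 = 1/54
Ratio T1/T2 = 54/6, which is rational.
The signal is periodic with fundamental period T = 1/GCD(6,54) = 1/6 s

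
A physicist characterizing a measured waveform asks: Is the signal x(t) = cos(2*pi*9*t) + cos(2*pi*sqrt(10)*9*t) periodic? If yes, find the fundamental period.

f1 = 9 Hz, f2 = 9*sqrt(10) Hz
Ratio f2/f1 = sqrt(10), which is irrational.
Since the frequency ratio is irrational, no common period exists.
The signal is not periodic.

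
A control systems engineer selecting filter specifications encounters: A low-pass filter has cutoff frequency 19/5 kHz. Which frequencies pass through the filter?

A low-pass filter passes all frequencies below the cutoff frequency 19/5 kHz and attenuates higher frequencies.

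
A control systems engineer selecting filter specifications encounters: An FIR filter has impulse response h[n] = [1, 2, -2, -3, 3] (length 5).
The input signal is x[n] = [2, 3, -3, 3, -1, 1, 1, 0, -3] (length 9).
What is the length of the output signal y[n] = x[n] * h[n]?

For linear convolution, the output length is:
len(y) = len(x) + len(h) - 1 = 9 + 5 - 1 = 13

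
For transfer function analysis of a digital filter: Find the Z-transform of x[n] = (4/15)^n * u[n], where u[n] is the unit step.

The Z-transform of a^n * u[n] is z/(z-a) for |z| > |a|.
Here a = 4/15, so X(z) = z/(z - (4/15)) = 15z/(15z - 4)
ROC: |z| > 4/15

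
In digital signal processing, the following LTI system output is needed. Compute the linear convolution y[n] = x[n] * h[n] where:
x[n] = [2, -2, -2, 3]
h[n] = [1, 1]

y[n] = sum_k x[k]*h[n-k]. Output length = len(x) + len(h) - 1 = 4 + 2 - 1 = 5.
y[0] = 2*1 = 2
y[1] = -2*1 + 2*1 = 0
y[2] = -2*1 + -2*1 = -4
y[3] = 3*1 + -2*1 = 1
y[4] = 3*1 = 3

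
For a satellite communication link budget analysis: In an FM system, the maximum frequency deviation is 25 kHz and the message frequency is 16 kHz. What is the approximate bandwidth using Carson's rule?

Carson's rule: BW = 2*(delta_f + f_m)
= 2*(25 + 16) kHz = 82 kHz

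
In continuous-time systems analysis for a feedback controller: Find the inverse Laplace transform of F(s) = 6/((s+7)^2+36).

Standard pair: w/((s+a)^2+w^2) <-> e^(-at)*sin(wt)*u(t)
With a=7, w=6: f(t) = e^(-7t)*sin(6t)*u(t)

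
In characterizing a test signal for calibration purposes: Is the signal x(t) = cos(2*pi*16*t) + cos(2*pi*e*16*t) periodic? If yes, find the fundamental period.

f1 = 16 Hz, f2 = 16*e Hz
Ratio f2/f1 = e, which is irrational.
Since the frequency ratio is irrational, no common period exists.
The signal is not periodic.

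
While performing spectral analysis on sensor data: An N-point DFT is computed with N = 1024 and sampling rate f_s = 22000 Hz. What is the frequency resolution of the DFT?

DFT frequency resolution = f_s / N
= 22000 / 1024 = 1375/64 Hz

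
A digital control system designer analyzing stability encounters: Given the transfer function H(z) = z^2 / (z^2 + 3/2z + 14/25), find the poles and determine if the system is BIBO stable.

Poles are roots of the denominator: z^2 + 3/2z + 14/25 = 0.
Quadratic formula: z = [-(3/2) +/- sqrt((3/2)^2 - 4*(14/25))] / 2
Discriminant = 9/4 - 56/25 = 1/100; sqrt = 1/10.
z = (-3/2 +/- 1/10) / 2 => z = -7/10 or z = -4/5.
|p1| = 4/5, |p2| = 7/10.
For BIBO stability, all poles must lie inside the unit circle (|p| < 1).
System is STABLE since both |p| < 1.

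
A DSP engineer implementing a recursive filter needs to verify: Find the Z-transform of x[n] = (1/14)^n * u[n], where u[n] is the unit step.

The Z-transform of a^n * u[n] is z/(z-a) for |z| > |a|.
Here a = 1/14, so X(z) = z/(z - (1/14)) = 14z/(14z - 1)
ROC: |z| > 1/14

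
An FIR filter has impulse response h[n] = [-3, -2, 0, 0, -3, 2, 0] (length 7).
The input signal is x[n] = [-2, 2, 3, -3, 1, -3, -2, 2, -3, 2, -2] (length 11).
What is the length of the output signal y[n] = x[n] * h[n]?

For linear convolution, the output length is:
len(y) = len(x) + len(h) - 1 = 11 + 7 - 1 = 17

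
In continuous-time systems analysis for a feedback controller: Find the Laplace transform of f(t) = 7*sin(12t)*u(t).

Standard pair: sin(wt)*u(t) <-> w/(s^2+w^2)
With w = 12: L{7*sin(12t)*u(t)} = 84/(s^2+144)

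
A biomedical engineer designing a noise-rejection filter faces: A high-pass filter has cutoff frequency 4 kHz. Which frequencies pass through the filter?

A high-pass filter passes all frequencies above the cutoff frequency 4 kHz and attenuates lower frequencies.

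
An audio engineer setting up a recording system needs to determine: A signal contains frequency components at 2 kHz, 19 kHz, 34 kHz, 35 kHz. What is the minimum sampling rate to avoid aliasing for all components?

The highest frequency component is f_max = 35 kHz.
Nyquist rate = 2 * f_max = 2 * 35 kHz = 70 kHz.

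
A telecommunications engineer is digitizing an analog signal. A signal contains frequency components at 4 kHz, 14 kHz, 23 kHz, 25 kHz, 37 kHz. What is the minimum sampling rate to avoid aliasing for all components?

The highest frequency component is f_max = 37 kHz.
Nyquist rate = 2 * f_max = 2 * 37 kHz = 74 kHz.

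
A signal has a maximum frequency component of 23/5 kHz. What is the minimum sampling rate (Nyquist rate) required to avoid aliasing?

By the Nyquist-Shannon sampling theorem,
the minimum sampling rate (Nyquist rate) must be at least 2 * f_max.
Nyquist rate = 2 * 23/5 kHz = 46/5 kHz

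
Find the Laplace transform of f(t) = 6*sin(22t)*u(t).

Standard pair: sin(wt)*u(t) <-> w/(s^2+w^2)
With w = 22: L{6*sin(22t)*u(t)} = 132/(s^2+484)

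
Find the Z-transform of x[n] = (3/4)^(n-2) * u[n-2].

Time-shifting property: if X(z) = Z{x[n]}, then Z{x[n-d]} = z^(-d) * X(z)
X(z) = z/(z - 3/4) for x[n] = (3/4)^n * u[n]
Z{x[n-2]} = z^(-2) * z/(z - 3/4) = z^(-1)/(z - 3/4)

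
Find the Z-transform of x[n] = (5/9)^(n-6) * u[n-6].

Time-shifting property: if X(z) = Z{x[n]}, then Z{x[n-d]} = z^(-d) * X(z)
X(z) = z/(z - 5/9) for x[n] = (5/9)^n * u[n]
Z{x[n-6]} = z^(-6) * z/(z - 5/9) = z^(-5)/(z - 5/9)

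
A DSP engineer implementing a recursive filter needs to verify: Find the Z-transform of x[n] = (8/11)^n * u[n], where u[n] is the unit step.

The Z-transform of a^n * u[n] is z/(z-a) for |z| > |a|.
Here a = 8/11, so X(z) = z/(z - (8/11)) = 11z/(11z - 8)
ROC: |z| > 8/11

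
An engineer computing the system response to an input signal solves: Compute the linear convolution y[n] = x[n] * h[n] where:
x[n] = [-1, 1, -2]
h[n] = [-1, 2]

y[n] = sum_k x[k]*h[n-k]. Output length = len(x) + len(h) - 1 = 3 + 2 - 1 = 4.
y[0] = -1*-1 = 1
y[1] = 1*-1 + -1*2 = -3
y[2] = -2*-1 + 1*2 = 4
y[3] = -2*2 = -4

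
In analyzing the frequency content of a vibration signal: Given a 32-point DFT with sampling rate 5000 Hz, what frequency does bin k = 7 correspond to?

The frequency of DFT bin k is: f_k = k * f_s / N
f_7 = 7 * 5000 / 32 = 4375/4 Hz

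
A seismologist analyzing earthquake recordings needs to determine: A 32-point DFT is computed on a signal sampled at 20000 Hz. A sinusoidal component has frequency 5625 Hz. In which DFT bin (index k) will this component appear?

DFT frequency resolution = f_s/N = 20000/32 = 625 Hz
Bin index k = f_signal / resolution = 5625 / 625 = 9
The signal frequency 5625 Hz falls in DFT bin k = 9.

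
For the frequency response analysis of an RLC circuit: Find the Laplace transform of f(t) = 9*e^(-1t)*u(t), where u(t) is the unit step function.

Standard Laplace transform pair:
e^(-at)*u(t) <-> 1/(s+a)
With a = 1: L{9*e^(-1t)*u(t)} = 9/(s+1), ROC: Re(s) > -1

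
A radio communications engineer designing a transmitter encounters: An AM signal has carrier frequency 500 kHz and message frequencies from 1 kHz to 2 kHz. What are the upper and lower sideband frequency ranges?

Upper sideband (USB) = fc + [fm_low, fm_high] = 500 + [1, 2] = [501, 502] kHz
Lower sideband (LSB) = fc - [fm_high, fm_low] = 500 - [2, 1] = [498, 499] kHz
Total occupied spectrum: 498 kHz to 502 kHz (plus carrier at 500 kHz)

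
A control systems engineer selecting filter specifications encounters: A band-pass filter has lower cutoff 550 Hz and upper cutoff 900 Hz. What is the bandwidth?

Bandwidth = f_high - f_low
= 900 Hz - 550 Hz = 350 Hz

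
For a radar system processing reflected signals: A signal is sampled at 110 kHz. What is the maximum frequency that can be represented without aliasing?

The maximum frequency that can be represented without aliasing
is the Nyquist frequency: f_max = f_s / 2 = 110 kHz / 2 = 55 kHz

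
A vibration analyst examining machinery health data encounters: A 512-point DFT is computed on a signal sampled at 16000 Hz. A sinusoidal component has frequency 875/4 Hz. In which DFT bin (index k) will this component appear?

DFT frequency resolution = f_s/N = 16000/512 = 125/4 Hz
Bin index k = f_signal / resolution = 875/4 / 125/4 = 7
The signal frequency 875/4 Hz falls in DFT bin k = 7.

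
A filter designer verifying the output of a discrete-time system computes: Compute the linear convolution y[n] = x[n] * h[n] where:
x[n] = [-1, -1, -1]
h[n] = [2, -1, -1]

y[n] = sum_k x[k]*h[n-k]. Output length = len(x) + len(h) - 1 = 3 + 3 - 1 = 5.
y[0] = -1*2 = -2
y[1] = -1*2 + -1*-1 = -1
y[2] = -1*2 + -1*-1 + -1*-1 = 0
y[3] = -1*-1 + -1*-1 = 2
y[4] = -1*-1 = 1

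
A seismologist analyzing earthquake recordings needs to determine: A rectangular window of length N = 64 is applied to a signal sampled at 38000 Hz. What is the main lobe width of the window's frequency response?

For a rectangular window of length N,
the main lobe width in frequency is 2*f_s/N.
= 2*38000/64 = 2375/2 Hz
This determines the minimum frequency separation for resolving two sinusoids.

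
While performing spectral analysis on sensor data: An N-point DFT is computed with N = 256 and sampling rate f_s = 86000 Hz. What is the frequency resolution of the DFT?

DFT frequency resolution = f_s / N
= 86000 / 256 = 5375/16 Hz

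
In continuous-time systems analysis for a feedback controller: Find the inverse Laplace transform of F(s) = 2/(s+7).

Standard pair: k/(s+a) <-> k*e^(-at)*u(t)
With k=2, a=7: f(t) = 2*e^(-7t)*u(t)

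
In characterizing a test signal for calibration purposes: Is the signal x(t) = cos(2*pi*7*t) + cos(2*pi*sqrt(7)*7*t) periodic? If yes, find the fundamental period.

f1 = 7 Hz, f2 = 7*sqrt(7) Hz
Ratio f2/f1 = sqrt(7), which is irrational.
Since the frequency ratio is irrational, no common period exists.
The signal is not periodic.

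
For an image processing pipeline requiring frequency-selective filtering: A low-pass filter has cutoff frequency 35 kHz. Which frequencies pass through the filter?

A low-pass filter passes all frequencies below the cutoff frequency 35 kHz and attenuates higher frequencies.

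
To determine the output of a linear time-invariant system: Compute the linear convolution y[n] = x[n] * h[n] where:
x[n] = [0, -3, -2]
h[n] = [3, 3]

y[n] = sum_k x[k]*h[n-k]. Output length = len(x) + len(h) - 1 = 3 + 2 - 1 = 4.
y[0] = 0*3 = 0
y[1] = -3*3 + 0*3 = -9
y[2] = -2*3 + -3*3 = -15
y[3] = -2*3 = -6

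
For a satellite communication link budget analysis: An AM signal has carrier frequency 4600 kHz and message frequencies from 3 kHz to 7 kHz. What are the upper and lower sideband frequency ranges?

Upper sideband (USB) = fc + [fm_low, fm_high] = 4600 + [3, 7] = [4603, 4607] kHz
Lower sideband (LSB) = fc - [fm_high, fm_low] = 4600 - [7, 3] = [4593, 4597] kHz
Total occupied spectrum: 4593 kHz to 4607 kHz (plus carrier at 4600 kHz)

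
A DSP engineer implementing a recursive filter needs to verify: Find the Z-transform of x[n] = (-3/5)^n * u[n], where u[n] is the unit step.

The Z-transform of a^n * u[n] is z/(z-a) for |z| > |a|.
Here a = -3/5, so X(z) = z/(z - (-3/5)) = 5z/(5z + 3)
ROC: |z| > 3/5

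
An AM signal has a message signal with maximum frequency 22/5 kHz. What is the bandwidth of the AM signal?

In AM (double-sideband), the bandwidth is twice the message frequency.
BW = 2 * f_m = 2 * 22/5 kHz = 44/5 kHz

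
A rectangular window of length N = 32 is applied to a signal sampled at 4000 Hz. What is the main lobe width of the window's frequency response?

For a rectangular window of length N,
the main lobe width in frequency is 2*f_s/N.
= 2*4000/32 = 250 Hz
This determines the minimum frequency separation for resolving two sinusoids.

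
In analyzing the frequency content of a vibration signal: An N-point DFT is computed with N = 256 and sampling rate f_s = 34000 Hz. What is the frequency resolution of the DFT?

DFT frequency resolution = f_s / N
= 34000 / 256 = 2125/16 Hz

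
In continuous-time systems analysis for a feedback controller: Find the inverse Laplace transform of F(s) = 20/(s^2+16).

Standard pair: w/(s^2+w^2) <-> sin(wt)*u(t)
Recognize w^2 = 16, so w = 4; numerator 20 = 5*4.
f(t) = 5*sin(4t)*u(t)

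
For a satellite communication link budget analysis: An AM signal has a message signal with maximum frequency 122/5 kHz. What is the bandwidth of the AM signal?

In AM (double-sideband), the bandwidth is twice the message frequency.
BW = 2 * f_m = 2 * 122/5 kHz = 244/5 kHz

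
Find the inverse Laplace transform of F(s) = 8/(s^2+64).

Standard pair: w/(s^2+w^2) <-> sin(wt)*u(t)
Recognize w^2 = 64, so w = 8; numerator 8 = 1*8.
f(t) = sin(8t)*u(t)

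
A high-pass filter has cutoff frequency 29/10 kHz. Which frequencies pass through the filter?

A high-pass filter passes all frequencies above the cutoff frequency 29/10 kHz and attenuates lower frequencies.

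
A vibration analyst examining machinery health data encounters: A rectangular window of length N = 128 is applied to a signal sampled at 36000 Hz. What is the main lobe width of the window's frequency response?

For a rectangular window of length N,
the main lobe width in frequency is 2*f_s/N.
= 2*36000/128 = 1125/2 Hz
This determines the minimum frequency separation for resolving two sinusoids.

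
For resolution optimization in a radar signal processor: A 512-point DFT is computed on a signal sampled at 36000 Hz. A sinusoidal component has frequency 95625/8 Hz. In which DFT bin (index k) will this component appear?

DFT frequency resolution = f_s/N = 36000/512 = 1125/16 Hz
Bin index k = f_signal / resolution = 95625/8 / 1125/16 = 170
The signal frequency 95625/8 Hz falls in DFT bin k = 170.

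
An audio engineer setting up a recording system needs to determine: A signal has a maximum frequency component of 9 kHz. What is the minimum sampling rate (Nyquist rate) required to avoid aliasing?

By the Nyquist-Shannon sampling theorem,
the minimum sampling rate (Nyquist rate) must be at least 2 * f_max.
Nyquist rate = 2 * 9 kHz = 18 kHz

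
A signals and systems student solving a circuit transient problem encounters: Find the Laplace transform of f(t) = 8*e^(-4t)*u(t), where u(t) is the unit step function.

Standard Laplace transform pair:
e^(-at)*u(t) <-> 1/(s+a)
With a = 4: L{8*e^(-4t)*u(t)} = 8/(s+4), ROC: Re(s) > -4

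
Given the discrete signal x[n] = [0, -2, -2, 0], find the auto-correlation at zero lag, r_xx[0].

The auto-correlation at zero lag r_xx[0] equals the signal energy.
r_xx[0] = sum of x[n]^2 = 0^2 + (-2)^2 + (-2)^2 + 0^2
= 0 + 4 + 4 + 0 = 8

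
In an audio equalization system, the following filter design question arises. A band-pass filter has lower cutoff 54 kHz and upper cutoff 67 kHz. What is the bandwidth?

Bandwidth = f_high - f_low
= 67 kHz - 54 kHz = 13 kHz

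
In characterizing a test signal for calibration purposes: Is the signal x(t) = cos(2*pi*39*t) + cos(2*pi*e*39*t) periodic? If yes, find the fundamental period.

f1 = 39 Hz, f2 = 39*e Hz
Ratio f2/f1 = e, which is irrational.
Since the frequency ratio is irrational, no common period exists.
The signal is not periodic.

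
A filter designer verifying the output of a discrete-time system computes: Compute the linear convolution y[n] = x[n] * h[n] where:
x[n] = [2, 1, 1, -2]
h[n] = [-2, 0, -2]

y[n] = sum_k x[k]*h[n-k]. Output length = len(x) + len(h) - 1 = 4 + 3 - 1 = 6.
y[0] = 2*-2 = -4
y[1] = 1*-2 + 2*0 = -2
y[2] = 1*-2 + 1*0 + 2*-2 = -6
y[3] = -2*-2 + 1*0 + 1*-2 = 2
y[4] = -2*0 + 1*-2 = -2
y[5] = -2*-2 = 4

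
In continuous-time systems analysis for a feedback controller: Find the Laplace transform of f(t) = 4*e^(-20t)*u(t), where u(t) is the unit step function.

Standard Laplace transform pair:
e^(-at)*u(t) <-> 1/(s+a)
With a = 20: L{4*e^(-20t)*u(t)} = 4/(s+20), ROC: Re(s) > -20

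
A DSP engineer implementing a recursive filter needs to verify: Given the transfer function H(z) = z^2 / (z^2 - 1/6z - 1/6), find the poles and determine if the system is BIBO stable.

Poles are roots of the denominator: z^2 - 1/6z - 1/6 = 0.
Quadratic formula: z = [-(-1/6) +/- sqrt((-1/6)^2 - 4*(-1/6))] / 2
Discriminant = 1/36 + 2/3 = 25/36; sqrt = 5/6.
z = (1/6 +/- 5/6) / 2 => z = 1/2 or z = -1/3.
|p1| = 1/2, |p2| = 1/3.
For BIBO stability, all poles must lie inside the unit circle (|p| < 1).
System is STABLE since both |p| < 1.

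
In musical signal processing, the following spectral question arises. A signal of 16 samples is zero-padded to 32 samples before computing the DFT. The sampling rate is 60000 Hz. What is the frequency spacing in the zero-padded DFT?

Original DFT: N = 16, resolution = f_s/N = 60000/16 = 3750 Hz
Zero-padded DFT: N = 32, resolution = f_s/N = 60000/32 = 1875 Hz
Zero-padding interpolates the spectrum (finer frequency grid)
but does NOT improve the true spectral resolution (ability to resolve close frequencies).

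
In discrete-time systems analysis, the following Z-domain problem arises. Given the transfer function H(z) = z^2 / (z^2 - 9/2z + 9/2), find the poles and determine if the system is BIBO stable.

Poles are roots of the denominator: z^2 - 9/2z + 9/2 = 0.
Quadratic formula: z = [-(-9/2) +/- sqrt((-9/2)^2 - 4*(9/2))] / 2
Discriminant = 81/4 - 18 = 9/4; sqrt = 3/2.
z = (9/2 +/- 3/2) / 2 => z = 3 or z = 3/2.
|p1| = 3, |p2| = 3/2.
For BIBO stability, all poles must lie inside the unit circle (|p| < 1).
System is UNSTABLE since at least one |p| >= 1.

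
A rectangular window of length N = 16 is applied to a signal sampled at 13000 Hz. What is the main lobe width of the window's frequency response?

For a rectangular window of length N,
the main lobe width in frequency is 2*f_s/N.
= 2*13000/16 = 1625 Hz
This determines the minimum frequency separation for resolving two sinusoids.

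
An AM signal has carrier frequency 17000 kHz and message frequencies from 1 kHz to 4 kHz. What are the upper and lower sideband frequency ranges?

Upper sideband (USB) = fc + [fm_low, fm_high] = 17000 + [1, 4] = [17001, 17004] kHz
Lower sideband (LSB) = fc - [fm_high, fm_low] = 17000 - [4, 1] = [16996, 16999] kHz
Total occupied spectrum: 16996 kHz to 17004 kHz (plus carrier at 17000 kHz)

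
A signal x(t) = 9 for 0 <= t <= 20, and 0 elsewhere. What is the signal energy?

Energy = integral of |x(t)|^2 dt over the signal duration
= 9^2 * 20 = 81 * 20 = 1620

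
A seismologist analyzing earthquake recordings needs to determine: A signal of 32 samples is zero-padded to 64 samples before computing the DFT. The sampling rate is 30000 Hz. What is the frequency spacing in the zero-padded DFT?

Original DFT: N = 32, resolution = f_s/N = 30000/32 = 1875/2 Hz
Zero-padded DFT: N = 64, resolution = f_s/N = 30000/64 = 1875/4 Hz
Zero-padding interpolates the spectrum (finer frequency grid)
but does NOT improve the true spectral resolution (ability to resolve close frequencies).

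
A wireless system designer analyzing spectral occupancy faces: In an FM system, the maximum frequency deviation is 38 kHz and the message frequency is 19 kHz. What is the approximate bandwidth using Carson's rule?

Carson's rule: BW = 2*(delta_f + f_m)
= 2*(38 + 19) kHz = 114 kHz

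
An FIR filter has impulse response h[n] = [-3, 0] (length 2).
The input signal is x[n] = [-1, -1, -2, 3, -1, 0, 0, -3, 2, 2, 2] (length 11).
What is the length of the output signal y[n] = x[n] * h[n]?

For linear convolution, the output length is:
len(y) = len(x) + len(h) - 1 = 11 + 2 - 1 = 12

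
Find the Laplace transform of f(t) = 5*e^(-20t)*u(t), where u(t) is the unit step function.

Standard Laplace transform pair:
e^(-at)*u(t) <-> 1/(s+a)
With a = 20: L{5*e^(-20t)*u(t)} = 5/(s+20), ROC: Re(s) > -20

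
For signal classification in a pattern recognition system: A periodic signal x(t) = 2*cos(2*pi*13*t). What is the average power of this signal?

Average power of A*cos(wt) is A^2/2.
P = 2^2 / 2 = 4/2 = 2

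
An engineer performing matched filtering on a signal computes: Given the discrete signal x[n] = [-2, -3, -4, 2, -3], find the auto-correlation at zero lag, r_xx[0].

The auto-correlation at zero lag r_xx[0] equals the signal energy.
r_xx[0] = sum of x[n]^2 = (-2)^2 + (-3)^2 + (-4)^2 + 2^2 + (-3)^2
= 4 + 9 + 16 + 4 + 9 = 42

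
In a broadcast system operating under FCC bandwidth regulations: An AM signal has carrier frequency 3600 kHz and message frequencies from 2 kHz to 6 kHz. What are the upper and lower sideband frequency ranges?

Upper sideband (USB) = fc + [fm_low, fm_high] = 3600 + [2, 6] = [3602, 3606] kHz
Lower sideband (LSB) = fc - [fm_high, fm_low] = 3600 - [6, 2] = [3594, 3598] kHz
Total occupied spectrum: 3594 kHz to 3606 kHz (plus carrier at 3600 kHz)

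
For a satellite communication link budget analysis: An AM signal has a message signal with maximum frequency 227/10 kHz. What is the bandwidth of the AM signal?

In AM (double-sideband), the bandwidth is twice the message frequency.
BW = 2 * f_m = 2 * 227/10 kHz = 227/5 kHz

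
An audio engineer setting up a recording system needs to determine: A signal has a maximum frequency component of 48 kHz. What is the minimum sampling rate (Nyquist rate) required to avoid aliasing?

By the Nyquist-Shannon sampling theorem,
the minimum sampling rate (Nyquist rate) must be at least 2 * f_max.
Nyquist rate = 2 * 48 kHz = 96 kHz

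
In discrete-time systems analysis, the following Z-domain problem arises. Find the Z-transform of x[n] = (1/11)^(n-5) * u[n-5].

Time-shifting property: if X(z) = Z{x[n]}, then Z{x[n-d]} = z^(-d) * X(z)
X(z) = z/(z - 1/11) for x[n] = (1/11)^n * u[n]
Z{x[n-5]} = z^(-5) * z/(z - 1/11) = z^(-4)/(z - 1/11)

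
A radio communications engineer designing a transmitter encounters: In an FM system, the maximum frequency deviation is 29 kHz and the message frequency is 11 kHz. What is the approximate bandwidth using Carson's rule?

Carson's rule: BW = 2*(delta_f + f_m)
= 2*(29 + 11) kHz = 80 kHz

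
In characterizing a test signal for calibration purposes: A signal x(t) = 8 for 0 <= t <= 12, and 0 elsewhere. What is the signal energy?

Energy = integral of |x(t)|^2 dt over the signal duration
= 8^2 * 12 = 64 * 12 = 768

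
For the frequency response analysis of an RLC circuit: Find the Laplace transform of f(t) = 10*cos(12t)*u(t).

Standard pair: cos(wt)*u(t) <-> s/(s^2+w^2)
With w = 12: L{10*cos(12t)*u(t)} = 10s/(s^2+144)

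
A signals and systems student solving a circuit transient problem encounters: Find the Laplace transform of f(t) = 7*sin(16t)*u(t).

Standard pair: sin(wt)*u(t) <-> w/(s^2+w^2)
With w = 16: L{7*sin(16t)*u(t)} = 112/(s^2+256)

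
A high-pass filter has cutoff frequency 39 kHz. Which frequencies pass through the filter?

A high-pass filter passes all frequencies above the cutoff frequency 39 kHz and attenuates lower frequencies.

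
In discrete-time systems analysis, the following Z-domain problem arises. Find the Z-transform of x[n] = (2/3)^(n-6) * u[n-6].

Time-shifting property: if X(z) = Z{x[n]}, then Z{x[n-d]} = z^(-d) * X(z)
X(z) = z/(z - 2/3) for x[n] = (2/3)^n * u[n]
Z{x[n-6]} = z^(-6) * z/(z - 2/3) = z^(-5)/(z - 2/3)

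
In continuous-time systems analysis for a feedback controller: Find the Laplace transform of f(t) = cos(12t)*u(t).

Standard pair: cos(wt)*u(t) <-> s/(s^2+w^2)
With w = 12: L{cos(12t)*u(t)} = s/(s^2+144)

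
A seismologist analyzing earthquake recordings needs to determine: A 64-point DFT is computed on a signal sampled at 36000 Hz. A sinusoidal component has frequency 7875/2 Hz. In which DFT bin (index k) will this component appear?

DFT frequency resolution = f_s/N = 36000/64 = 1125/2 Hz
Bin index k = f_signal / resolution = 7875/2 / 1125/2 = 7
The signal frequency 7875/2 Hz falls in DFT bin k = 7.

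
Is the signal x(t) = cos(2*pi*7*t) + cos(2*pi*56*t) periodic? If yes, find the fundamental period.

f1 = 7 Hz, f2 = 56 Hz
Period T1 = 1/7, T2 = 1/56
Ratio T1/T2 = 56/7, which is rational.
The signal is periodic with fundamental period T = 1/GCD(7,56) = 1/7 s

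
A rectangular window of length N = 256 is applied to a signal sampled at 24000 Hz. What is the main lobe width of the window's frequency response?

For a rectangular window of length N,
the main lobe width in frequency is 2*f_s/N.
= 2*24000/256 = 375/2 Hz
This determines the minimum frequency separation for resolving two sinusoids.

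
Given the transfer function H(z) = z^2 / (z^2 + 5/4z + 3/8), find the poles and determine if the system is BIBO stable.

Poles are roots of the denominator: z^2 + 5/4z + 3/8 = 0.
Quadratic formula: z = [-(5/4) +/- sqrt((5/4)^2 - 4*(3/8))] / 2
Discriminant = 25/16 - 3/2 = 1/16; sqrt = 1/4.
z = (-5/4 +/- 1/4) / 2 => z = -1/2 or z = -3/4.
|p1| = 1/2, |p2| = 3/4.
For BIBO stability, all poles must lie inside the unit circle (|p| < 1).
System is STABLE since both |p| < 1.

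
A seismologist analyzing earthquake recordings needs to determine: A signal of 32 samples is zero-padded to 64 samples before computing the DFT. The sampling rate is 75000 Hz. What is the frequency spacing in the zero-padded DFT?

Original DFT: N = 32, resolution = f_s/N = 75000/32 = 9375/4 Hz
Zero-padded DFT: N = 64, resolution = f_s/N = 75000/64 = 9375/8 Hz
Zero-padding interpolates the spectrum (finer frequency grid)
but does NOT improve the true spectral resolution (ability to resolve close frequencies).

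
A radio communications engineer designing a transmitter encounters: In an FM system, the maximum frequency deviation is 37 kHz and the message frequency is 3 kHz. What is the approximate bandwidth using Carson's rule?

Carson's rule: BW = 2*(delta_f + f_m)
= 2*(37 + 3) kHz = 80 kHz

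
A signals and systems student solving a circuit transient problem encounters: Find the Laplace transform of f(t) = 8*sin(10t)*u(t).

Standard pair: sin(wt)*u(t) <-> w/(s^2+w^2)
With w = 10: L{8*sin(10t)*u(t)} = 80/(s^2+100)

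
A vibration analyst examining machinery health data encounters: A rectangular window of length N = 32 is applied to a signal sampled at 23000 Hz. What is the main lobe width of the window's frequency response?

For a rectangular window of length N,
the main lobe width in frequency is 2*f_s/N.
= 2*23000/32 = 2875/2 Hz
This determines the minimum frequency separation for resolving two sinusoids.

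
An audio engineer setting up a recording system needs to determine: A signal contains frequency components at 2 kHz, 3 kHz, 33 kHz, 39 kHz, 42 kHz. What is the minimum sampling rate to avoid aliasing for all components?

The highest frequency component is f_max = 42 kHz.
Nyquist rate = 2 * f_max = 2 * 42 kHz = 84 kHz.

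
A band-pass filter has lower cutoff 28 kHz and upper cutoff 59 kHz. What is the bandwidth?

Bandwidth = f_high - f_low
= 59 kHz - 28 kHz = 31 kHz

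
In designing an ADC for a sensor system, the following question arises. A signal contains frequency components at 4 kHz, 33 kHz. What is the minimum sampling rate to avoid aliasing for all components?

The highest frequency component is f_max = 33 kHz.
Nyquist rate = 2 * f_max = 2 * 33 kHz = 66 kHz.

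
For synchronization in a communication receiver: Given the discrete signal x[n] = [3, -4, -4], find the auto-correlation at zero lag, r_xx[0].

The auto-correlation at zero lag r_xx[0] equals the signal energy.
r_xx[0] = sum of x[n]^2 = 3^2 + (-4)^2 + (-4)^2
= 9 + 16 + 16 = 41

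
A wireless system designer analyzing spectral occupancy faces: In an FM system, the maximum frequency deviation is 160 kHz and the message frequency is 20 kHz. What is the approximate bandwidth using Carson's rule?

Carson's rule: BW = 2*(delta_f + f_m)
= 2*(160 + 20) kHz = 360 kHz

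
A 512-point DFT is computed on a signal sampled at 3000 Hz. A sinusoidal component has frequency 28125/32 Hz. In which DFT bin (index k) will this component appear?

DFT frequency resolution = f_s/N = 3000/512 = 375/64 Hz
Bin index k = f_signal / resolution = 28125/32 / 375/64 = 150
The signal frequency 28125/32 Hz falls in DFT bin k = 150.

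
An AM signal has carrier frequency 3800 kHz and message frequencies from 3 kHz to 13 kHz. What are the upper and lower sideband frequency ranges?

Upper sideband (USB) = fc + [fm_low, fm_high] = 3800 + [3, 13] = [3803, 3813] kHz
Lower sideband (LSB) = fc - [fm_high, fm_low] = 3800 - [13, 3] = [3787, 3797] kHz
Total occupied spectrum: 3787 kHz to 3813 kHz (plus carrier at 3800 kHz)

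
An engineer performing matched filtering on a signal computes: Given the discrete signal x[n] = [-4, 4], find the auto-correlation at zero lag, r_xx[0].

The auto-correlation at zero lag r_xx[0] equals the signal energy.
r_xx[0] = sum of x[n]^2 = (-4)^2 + 4^2
= 16 + 16 = 32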